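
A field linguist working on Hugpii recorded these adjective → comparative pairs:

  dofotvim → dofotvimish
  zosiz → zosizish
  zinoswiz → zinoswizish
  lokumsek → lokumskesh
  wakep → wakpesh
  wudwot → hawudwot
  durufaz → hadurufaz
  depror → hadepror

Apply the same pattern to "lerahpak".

zosiz and durufaz both end in -z yet inflect differently (zosizish, hadurufaz), so the final letter is not what conditions the rule; the last vowel is.
"lerahpak" has last vowel 'a'. The one such stem in the data (durufaz → hadurufaz) adds the prefix ha-, so the same rule applies.
The other patterns: stems whose last vowel is 'i' add -ish; stems whose last vowel is 'e' delete the last vowel and add -esh.
So lerahpak → halerahpak.

halerahpak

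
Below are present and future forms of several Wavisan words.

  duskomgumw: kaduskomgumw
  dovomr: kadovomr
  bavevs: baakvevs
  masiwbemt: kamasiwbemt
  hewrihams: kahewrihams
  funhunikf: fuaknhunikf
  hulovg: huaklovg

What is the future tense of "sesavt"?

"sesavt" has second-to-last letter 'v'. The stems whose second-to-last letter is 'v' (bavevs → baakvevs, hulovg → huaklovg) insert -ak- after the first vowel.
The other pattern: stems whose second-to-last letter is 'm' add the prefix ka-.
So sesavt → seaksavt.

seaksavt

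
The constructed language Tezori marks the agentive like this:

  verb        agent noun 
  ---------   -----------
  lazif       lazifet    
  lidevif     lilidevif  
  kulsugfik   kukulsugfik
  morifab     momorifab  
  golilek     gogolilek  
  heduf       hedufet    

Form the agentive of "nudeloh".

"nudeloh" has 3 vowels. The stems with 3 vowels (kulsugfik → kukulsugfik, lidevif → lilidevif, golilek → gogolilek) repeat the first consonant+vowel as a prefix.
So nudeloh → nunudeloh.

nunudeloh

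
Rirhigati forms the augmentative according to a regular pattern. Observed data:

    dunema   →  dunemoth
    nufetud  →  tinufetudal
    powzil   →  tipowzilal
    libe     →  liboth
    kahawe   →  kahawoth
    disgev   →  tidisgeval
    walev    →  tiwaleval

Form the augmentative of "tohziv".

disgev and kahawe both have last vowel 'e' yet inflect differently (tidisgeval, kahawoth), so the last vowel is not what conditions the rule; whether the stem ends in a vowel or a consonant is.
"tohziv" ends in a consonant. The stems ending in a consonant (disgev → tidisgeval, powzil → tipowzilal, nufetud → tinufetudal) add ti- … -al around the stem.
The other pattern: stems ending in a vowel drop the final letter and add -oth.
So tohziv → titohzival.

titohzival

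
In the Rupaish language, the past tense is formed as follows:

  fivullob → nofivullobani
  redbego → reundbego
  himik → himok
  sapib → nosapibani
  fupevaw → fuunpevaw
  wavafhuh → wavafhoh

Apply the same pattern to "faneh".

fanoh

redbego and fivullob both have last vowel 'o' yet inflect differently (reundbego, nofivullobani), so the last vowel is not what conditions the rule; the final letter is.
"faneh" ends in -h. The one such stem in the data (wavafhuh → wavafhoh) changes the last vowel to 'o' (as does himik), so the same rule applies.
The other patterns: stems ending in -o or -w insert -un- after the first vowel; stems ending in -b add no- … -ani around the stem.
So faneh → fanoh.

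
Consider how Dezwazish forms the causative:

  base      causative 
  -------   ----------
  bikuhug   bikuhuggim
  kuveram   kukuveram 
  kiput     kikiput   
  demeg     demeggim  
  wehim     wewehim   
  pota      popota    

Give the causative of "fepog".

fepoggim

"fepog" ends in -g. The stems ending in -g (bikuhug → bikuhuggim, demeg → demeggim) double the final consonant and add -im.
The other pattern: stems ending in -a, -m or -t repeat the first consonant+vowel as a prefix.
So fepog → fepoggim.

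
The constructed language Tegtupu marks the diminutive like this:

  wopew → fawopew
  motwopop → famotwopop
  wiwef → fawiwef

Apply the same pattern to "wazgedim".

fawazgedim

Every pair shown (wopew → fawopew, motwopop → famotwopop, wiwef → fawiwef) follows the same rule: add the prefix fa-.
So wazgedim → fawazgedim.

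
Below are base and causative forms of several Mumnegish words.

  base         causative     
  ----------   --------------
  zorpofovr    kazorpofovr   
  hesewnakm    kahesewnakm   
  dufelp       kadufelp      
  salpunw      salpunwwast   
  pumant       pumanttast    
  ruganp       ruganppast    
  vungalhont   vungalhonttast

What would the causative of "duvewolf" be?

ruganp and dufelp both end in -p yet inflect differently (ruganppast, kadufelp), so the final letter is not what conditions the rule; the second-to-last letter is.
"duvewolf" has second-to-last letter 'l'. The one such stem in the data (dufelp → kadufelp) adds the prefix ka-, so the same rule applies.
The other pattern: stems whose second-to-last letter is 'n' double the final consonant and add -ast.
So duvewolf → kaduvewolf.

kaduvewolf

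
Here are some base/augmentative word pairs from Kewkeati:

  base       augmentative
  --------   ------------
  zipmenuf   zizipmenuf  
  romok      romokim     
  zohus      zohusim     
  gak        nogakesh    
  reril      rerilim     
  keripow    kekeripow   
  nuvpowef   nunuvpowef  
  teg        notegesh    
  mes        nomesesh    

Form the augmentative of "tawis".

gak and romok both end in -k yet inflect differently (nogakesh, romokim), so the final letter is not what conditions the rule; the number of vowels is.
"tawis" has 2 vowels. The stems with 2 vowels (romok → romokim, zohus → zohusim, reril → rerilim) add -im.
So tawis → tawisim.

tawisim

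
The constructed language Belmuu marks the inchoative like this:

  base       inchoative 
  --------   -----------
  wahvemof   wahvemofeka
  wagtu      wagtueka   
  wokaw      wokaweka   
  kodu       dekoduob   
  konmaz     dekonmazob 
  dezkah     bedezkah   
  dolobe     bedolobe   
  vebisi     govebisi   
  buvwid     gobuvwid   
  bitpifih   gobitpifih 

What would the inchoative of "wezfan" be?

wezfaneka

wagtu and kodu both end in -u yet inflect differently (wagtueka, dekoduob), so the final letter is not what conditions the rule; the first letter is.
"wezfan" begins with w-. The stems beginning with w- (wahvemof → wahvemofeka, wagtu → wagtueka, wokaw → wokaweka) add -eka.
So wezfan → wezfaneka.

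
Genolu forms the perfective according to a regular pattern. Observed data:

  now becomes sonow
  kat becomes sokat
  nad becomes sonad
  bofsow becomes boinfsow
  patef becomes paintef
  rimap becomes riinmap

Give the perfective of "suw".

now and bofsow both end in -w yet inflect differently (sonow, boinfsow), so the final letter is not what conditions the rule; the number of vowels is.
"suw" has 1 vowel. The stems with 1 vowel (now → sonow, kat → sokat, nad → sonad) add the prefix so-.
So suw → sosuw.

sosuw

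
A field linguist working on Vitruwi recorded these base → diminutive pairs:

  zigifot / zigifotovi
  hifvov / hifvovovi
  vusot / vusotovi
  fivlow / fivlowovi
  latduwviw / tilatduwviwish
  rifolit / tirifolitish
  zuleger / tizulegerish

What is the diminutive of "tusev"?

fivlow and latduwviw both end in -w yet inflect differently (fivlowovi, tilatduwviwish), so the final letter is not what conditions the rule; the last vowel is.
"tusev" has last vowel 'e'. The one such stem in the data (zuleger → tizulegerish) adds ti- … -ish around the stem, so the same rule applies.
The other pattern: stems whose last vowel is 'o' add -ovi.
So tusev → titusevish.

titusevish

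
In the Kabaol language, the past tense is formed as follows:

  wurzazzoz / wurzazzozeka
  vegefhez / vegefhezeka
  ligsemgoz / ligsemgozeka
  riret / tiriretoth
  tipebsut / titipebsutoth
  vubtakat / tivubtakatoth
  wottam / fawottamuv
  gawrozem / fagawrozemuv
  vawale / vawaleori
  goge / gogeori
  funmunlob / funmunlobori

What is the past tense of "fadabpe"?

"fadabpe" ends in -e. The stems ending in -e (vawale → vawaleori, goge → gogeori) add -ori.
The other patterns: stems ending in -z add -eka; stems ending in -t add ti- … -oth around the stem; stems ending in -m add fa- … -uv around the stem.
So fadabpe → fadabpeori.

fadabpeori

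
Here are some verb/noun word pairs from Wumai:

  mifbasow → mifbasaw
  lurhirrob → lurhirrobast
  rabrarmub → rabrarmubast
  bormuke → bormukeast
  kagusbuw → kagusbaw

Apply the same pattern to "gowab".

"gowab" ends in -b. The stems ending in -b (rabrarmub → rabrarmubast, lurhirrob → lurhirrobast) add -ast.
So gowab → gowabast.

gowabast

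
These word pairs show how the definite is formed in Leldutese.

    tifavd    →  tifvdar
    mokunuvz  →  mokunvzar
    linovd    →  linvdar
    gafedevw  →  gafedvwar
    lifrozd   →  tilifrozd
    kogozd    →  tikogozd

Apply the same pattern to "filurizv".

tifilurizv

tifavd and lifrozd both end in -d yet inflect differently (tifvdar, tilifrozd), so the final letter is not what conditions the rule; the second-to-last letter is.
"filurizv" has second-to-last letter 'z'. The stems whose second-to-last letter is 'z' (lifrozd → tilifrozd, kogozd → tikogozd) add the prefix ti-.
The other pattern: stems whose second-to-last letter is 'v' delete the last vowel and add -ar.
So filurizv → tifilurizv.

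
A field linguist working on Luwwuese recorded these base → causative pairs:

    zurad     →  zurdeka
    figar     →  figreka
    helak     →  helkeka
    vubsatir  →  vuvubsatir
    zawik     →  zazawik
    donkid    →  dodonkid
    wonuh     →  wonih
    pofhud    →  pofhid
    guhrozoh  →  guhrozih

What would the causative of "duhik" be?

duduhik

figar and vubsatir both end in -r yet inflect differently (figreka, vuvubsatir), so the final letter is not what conditions the rule; the last vowel is.
"duhik" has last vowel 'i'. The stems whose last vowel is 'i' (vubsatir → vuvubsatir, zawik → zazawik, donkid → dodonkid) repeat the first consonant+vowel as a prefix.
The other patterns: stems whose last vowel is 'a' delete the last vowel and add -eka; stems whose last vowel is 'o' or 'u' change the last vowel to 'i'.
So duhik → duduhik.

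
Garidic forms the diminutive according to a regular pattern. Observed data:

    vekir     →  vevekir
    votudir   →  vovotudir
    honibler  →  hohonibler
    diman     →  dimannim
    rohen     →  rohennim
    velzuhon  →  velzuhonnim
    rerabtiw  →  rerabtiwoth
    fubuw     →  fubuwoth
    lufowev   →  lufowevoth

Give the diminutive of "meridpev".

meridpevoth

honibler and rohen both have last vowel 'e' yet inflect differently (hohonibler, rohennim), so the last vowel is not what conditions the rule; the final letter is.
"meridpev" ends in -v. The one such stem in the data (lufowev → lufowevoth) adds -oth, so the same rule applies.
So meridpev → meridpevoth.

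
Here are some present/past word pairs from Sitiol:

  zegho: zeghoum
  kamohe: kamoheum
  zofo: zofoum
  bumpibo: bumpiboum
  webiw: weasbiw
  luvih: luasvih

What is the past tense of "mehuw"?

meashuw

zegho and webiw both have 2 vowels yet inflect differently (zeghoum, weasbiw), so the number of vowels is not what conditions the rule; whether the stem ends in a vowel or a consonant is.
"mehuw" ends in a consonant. The stems ending in a consonant (webiw → weasbiw, luvih → luasvih) insert -as- after the first vowel.
So mehuw → meashuw.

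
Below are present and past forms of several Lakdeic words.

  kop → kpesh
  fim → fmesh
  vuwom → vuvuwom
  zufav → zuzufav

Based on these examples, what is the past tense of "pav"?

pvesh

fim and vuwom both end in -m yet inflect differently (fmesh, vuvuwom), so the final letter is not what conditions the rule; the number of vowels is.
"pav" has 1 vowel. The stems with 1 vowel (kop → kpesh, fim → fmesh) delete the last vowel and add -esh.
The other pattern: stems with 2 vowels repeat the first consonant+vowel as a prefix.
So pav → pvesh.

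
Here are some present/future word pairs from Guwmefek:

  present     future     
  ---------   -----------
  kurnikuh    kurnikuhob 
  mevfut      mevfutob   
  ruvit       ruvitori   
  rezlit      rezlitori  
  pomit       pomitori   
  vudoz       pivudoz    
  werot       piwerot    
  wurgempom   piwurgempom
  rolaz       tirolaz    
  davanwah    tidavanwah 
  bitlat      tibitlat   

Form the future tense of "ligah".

mevfut and ruvit both end in -t yet inflect differently (mevfutob, ruvitori), so the final letter is not what conditions the rule; the last vowel is.
"ligah" has last vowel 'a'. The stems whose last vowel is 'a' (rolaz → tirolaz, davanwah → tidavanwah, bitlat → tibitlat) add the prefix ti-.
The other patterns: stems whose last vowel is 'u' add -ob; stems whose last vowel is 'i' add -ori; stems whose last vowel is 'o' add the prefix pi-.
So ligah → tiligah.

tiligah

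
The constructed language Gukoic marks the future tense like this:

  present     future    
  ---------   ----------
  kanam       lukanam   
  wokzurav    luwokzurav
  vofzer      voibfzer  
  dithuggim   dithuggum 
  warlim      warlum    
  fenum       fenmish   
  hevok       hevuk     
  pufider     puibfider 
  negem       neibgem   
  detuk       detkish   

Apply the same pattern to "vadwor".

vadwur

warlim and negem both end in -m yet inflect differently (warlum, neibgem), so the final letter is not what conditions the rule; the last vowel is.
"vadwor" has last vowel 'o'. The one such stem in the data (hevok → hevuk) changes the last vowel to 'u' (as do warlim, dithuggim), so the same rule applies.
The other patterns: stems whose last vowel is 'e' insert -ib- after the first vowel; stems whose last vowel is 'u' delete the last vowel and add -ish; stems whose last vowel is 'a' add the prefix lu-.
So vadwor → vadwur.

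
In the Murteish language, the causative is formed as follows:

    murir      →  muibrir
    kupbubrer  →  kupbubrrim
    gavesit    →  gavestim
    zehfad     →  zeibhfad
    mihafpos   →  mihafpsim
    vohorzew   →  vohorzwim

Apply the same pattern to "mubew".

muibbew

murir and kupbubrer both end in -r yet inflect differently (muibrir, kupbubrrim), so the final letter is not what conditions the rule; the number of vowels is.
"mubew" has 2 vowels. The stems with 2 vowels (zehfad → zeibhfad, murir → muibrir) insert -ib- after the first vowel.
So mubew → muibbew.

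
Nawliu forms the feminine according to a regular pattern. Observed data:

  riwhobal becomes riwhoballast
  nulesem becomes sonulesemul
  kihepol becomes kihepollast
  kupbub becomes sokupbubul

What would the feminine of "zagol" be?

"zagol" ends in -l. The stems ending in -l (riwhobal → riwhoballast, kihepol → kihepollast) double the final consonant and add -ast.
So zagol → zagollast.

zagollast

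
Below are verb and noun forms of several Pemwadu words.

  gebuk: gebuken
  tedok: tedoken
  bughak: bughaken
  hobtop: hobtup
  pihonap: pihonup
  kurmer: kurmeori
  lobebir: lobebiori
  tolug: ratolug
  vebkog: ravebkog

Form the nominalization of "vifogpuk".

"vifogpuk" ends in -k. The stems ending in -k (gebuk → gebuken, tedok → tedoken, bughak → bughaken) add -en.
So vifogpuk → vifogpuken.

vifogpuken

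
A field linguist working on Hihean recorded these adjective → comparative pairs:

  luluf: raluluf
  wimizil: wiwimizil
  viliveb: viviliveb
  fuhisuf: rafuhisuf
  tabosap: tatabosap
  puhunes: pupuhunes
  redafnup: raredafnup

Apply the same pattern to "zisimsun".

razisimsun

"zisimsun" has last vowel 'u'. The stems whose last vowel is 'u' (redafnup → raredafnup, fuhisuf → rafuhisuf, luluf → raluluf) add the prefix ra-.
So zisimsun → razisimsun.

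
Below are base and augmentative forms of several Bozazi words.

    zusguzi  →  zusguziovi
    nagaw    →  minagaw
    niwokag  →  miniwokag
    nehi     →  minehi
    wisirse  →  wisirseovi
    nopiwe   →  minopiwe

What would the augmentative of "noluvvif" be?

minoluvvif

nopiwe and wisirse both end in -e yet inflect differently (minopiwe, wisirseovi), so the final letter is not what conditions the rule; the first letter is.
"noluvvif" begins with n-. The stems beginning with n- (niwokag → miniwokag, nopiwe → minopiwe, nagaw → minagaw) add the prefix mi-.
The other pattern: stems beginning with w- or z- add -ovi.
So noluvvif → minoluvvif.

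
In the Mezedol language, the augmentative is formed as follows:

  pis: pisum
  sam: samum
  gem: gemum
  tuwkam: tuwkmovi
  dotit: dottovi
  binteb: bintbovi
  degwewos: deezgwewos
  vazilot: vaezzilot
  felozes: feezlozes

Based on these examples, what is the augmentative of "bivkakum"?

sam and tuwkam both end in -m yet inflect differently (samum, tuwkmovi), so the final letter is not what conditions the rule; the number of vowels is.
"bivkakum" has 3 vowels. The stems with 3 vowels (degwewos → deezgwewos, vazilot → vaezzilot, felozes → feezlozes) insert -ez- after the first vowel.
So bivkakum → biezvkakum.

biezvkakum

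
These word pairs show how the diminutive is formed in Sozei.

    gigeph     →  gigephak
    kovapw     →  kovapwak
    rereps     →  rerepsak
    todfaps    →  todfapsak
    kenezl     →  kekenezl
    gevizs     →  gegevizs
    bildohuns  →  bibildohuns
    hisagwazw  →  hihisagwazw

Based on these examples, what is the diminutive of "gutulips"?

gutulipsak

rereps and gevizs both end in -s yet inflect differently (rerepsak, gegevizs), so the final letter is not what conditions the rule; the second-to-last letter is.
"gutulips" has second-to-last letter 'p'. The stems whose second-to-last letter is 'p' (gigeph → gigephak, kovapw → kovapwak, rereps → rerepsak) add -ak.
The other pattern: stems whose second-to-last letter is 'n' or 'z' repeat the first consonant+vowel as a prefix.
So gutulips → gutulipsak.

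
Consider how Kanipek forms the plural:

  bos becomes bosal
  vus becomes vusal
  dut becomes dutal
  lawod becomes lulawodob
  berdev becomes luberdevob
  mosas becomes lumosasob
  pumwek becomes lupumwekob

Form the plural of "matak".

lumatakob

bos and mosas both end in -s yet inflect differently (bosal, lumosasob), so the final letter is not what conditions the rule; the number of vowels is.
"matak" has 2 vowels. The stems with 2 vowels (lawod → lulawodob, berdev → luberdevob, mosas → lumosasob) add lu- … -ob around the stem.
The other pattern: stems with 1 vowel add -al.
So matak → lumatakob.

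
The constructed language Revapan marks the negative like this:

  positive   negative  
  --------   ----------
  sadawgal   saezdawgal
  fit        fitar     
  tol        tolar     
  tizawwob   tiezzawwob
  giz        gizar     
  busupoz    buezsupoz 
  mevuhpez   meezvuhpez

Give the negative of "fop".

giz and mevuhpez both end in -z yet inflect differently (gizar, meezvuhpez), so the final letter is not what conditions the rule; the number of vowels is.
"fop" has 1 vowel. The stems with 1 vowel (fit → fitar, giz → gizar, tol → tolar) add -ar.
The other pattern: stems with 3 vowels insert -ez- after the first vowel.
So fop → fopar.

fopar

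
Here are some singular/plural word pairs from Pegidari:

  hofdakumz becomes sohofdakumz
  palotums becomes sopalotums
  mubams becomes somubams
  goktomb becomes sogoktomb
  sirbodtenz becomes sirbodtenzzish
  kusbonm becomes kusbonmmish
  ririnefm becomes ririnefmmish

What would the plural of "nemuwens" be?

"nemuwens" has second-to-last letter 'n'. The stems whose second-to-last letter is 'n' (sirbodtenz → sirbodtenzzish, kusbonm → kusbonmmish) double the final consonant and add -ish.
The other pattern: stems whose second-to-last letter is 'm' add the prefix so-.
So nemuwens → nemuwenssish.

nemuwenssish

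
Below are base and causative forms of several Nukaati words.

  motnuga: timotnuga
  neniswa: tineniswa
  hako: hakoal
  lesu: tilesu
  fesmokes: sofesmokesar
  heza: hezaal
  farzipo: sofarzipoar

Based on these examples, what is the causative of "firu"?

hako and farzipo both end in -o yet inflect differently (hakoal, sofarzipoar), so the final letter is not what conditions the rule; the first letter is.
"firu" begins with f-. The stems beginning with f- (fesmokes → sofesmokesar, farzipo → sofarzipoar) add so- … -ar around the stem.
The other patterns: stems beginning with h- add -al; stems beginning with l-, m- or n- add the prefix ti-.
So firu → sofiruar.

sofiruar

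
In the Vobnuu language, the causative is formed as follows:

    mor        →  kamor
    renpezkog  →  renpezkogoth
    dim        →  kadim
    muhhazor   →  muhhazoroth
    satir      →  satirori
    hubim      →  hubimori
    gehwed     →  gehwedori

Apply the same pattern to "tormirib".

tormiriboth

"tormirib" has 3 vowels. The stems with 3 vowels (muhhazor → muhhazoroth, renpezkog → renpezkogoth) add -oth.
The other patterns: stems with 1 vowel add the prefix ka-; stems with 2 vowels add -ori.
So tormirib → tormiriboth.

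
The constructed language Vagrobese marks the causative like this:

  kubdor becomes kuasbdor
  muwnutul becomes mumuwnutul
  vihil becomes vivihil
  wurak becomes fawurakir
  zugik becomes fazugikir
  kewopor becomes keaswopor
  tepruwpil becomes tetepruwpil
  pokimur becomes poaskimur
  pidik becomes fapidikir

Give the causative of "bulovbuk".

fabulovbukir

"bulovbuk" ends in -k. The stems ending in -k (wurak → fawurakir, zugik → fazugikir, pidik → fapidikir) add fa- … -ir around the stem.
So bulovbuk → fabulovbukir.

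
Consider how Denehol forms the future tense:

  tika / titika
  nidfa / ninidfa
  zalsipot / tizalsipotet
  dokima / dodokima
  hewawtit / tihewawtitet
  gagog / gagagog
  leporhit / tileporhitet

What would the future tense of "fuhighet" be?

tifuhighetet

gagog and zalsipot both have last vowel 'o' yet inflect differently (gagagog, tizalsipotet), so the last vowel is not what conditions the rule; the final letter is.
"fuhighet" ends in -t. The stems ending in -t (leporhit → tileporhitet, hewawtit → tihewawtitet, zalsipot → tizalsipotet) add ti- … -et around the stem.
The other pattern: stems ending in -a or -g repeat the first consonant+vowel as a prefix.
So fuhighet → tifuhighetet.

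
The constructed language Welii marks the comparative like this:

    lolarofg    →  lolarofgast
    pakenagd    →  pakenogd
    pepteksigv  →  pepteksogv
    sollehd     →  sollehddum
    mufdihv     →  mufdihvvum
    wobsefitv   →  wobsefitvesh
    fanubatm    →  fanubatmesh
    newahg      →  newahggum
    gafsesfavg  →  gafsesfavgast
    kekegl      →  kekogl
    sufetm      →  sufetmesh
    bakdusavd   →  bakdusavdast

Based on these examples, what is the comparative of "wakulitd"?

wakulitdesh

"wakulitd" has second-to-last letter 't'. The stems whose second-to-last letter is 't' (wobsefitv → wobsefitvesh, fanubatm → fanubatmesh, sufetm → sufetmesh) add -esh.
The other patterns: stems whose second-to-last letter is 'g' change the last vowel to 'o'; stems whose second-to-last letter is 'h' double the final consonant and add -um; stems whose second-to-last letter is 'f' or 'v' add -ast.
So wakulitd → wakulitdesh.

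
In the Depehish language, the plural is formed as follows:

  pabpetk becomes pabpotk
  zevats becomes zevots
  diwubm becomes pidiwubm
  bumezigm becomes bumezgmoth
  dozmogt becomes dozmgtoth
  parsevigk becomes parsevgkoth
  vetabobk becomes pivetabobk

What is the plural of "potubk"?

pipotubk

"potubk" has second-to-last letter 'b'. The stems whose second-to-last letter is 'b' (diwubm → pidiwubm, vetabobk → pivetabobk) add the prefix pi-.
The other patterns: stems whose second-to-last letter is 'g' delete the last vowel and add -oth; stems whose second-to-last letter is 't' change the last vowel to 'o'.
So potubk → pipotubk.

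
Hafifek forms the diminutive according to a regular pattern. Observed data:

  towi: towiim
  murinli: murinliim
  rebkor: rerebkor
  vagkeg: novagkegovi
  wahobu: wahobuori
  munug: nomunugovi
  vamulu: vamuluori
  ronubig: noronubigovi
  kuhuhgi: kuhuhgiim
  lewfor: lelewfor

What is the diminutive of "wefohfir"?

wewefohfir

"wefohfir" ends in -r. The stems ending in -r (rebkor → rerebkor, lewfor → lelewfor) repeat the first consonant+vowel as a prefix.
So wefohfir → wewefohfir.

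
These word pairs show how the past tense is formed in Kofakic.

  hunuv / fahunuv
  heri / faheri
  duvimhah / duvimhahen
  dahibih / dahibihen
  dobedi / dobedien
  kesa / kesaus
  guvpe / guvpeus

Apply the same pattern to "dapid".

dapiden

heri and dobedi both end in -i yet inflect differently (faheri, dobedien), so the final letter is not what conditions the rule; the first letter is.
"dapid" begins with d-. The stems beginning with d- (duvimhah → duvimhahen, dahibih → dahibihen, dobedi → dobedien) add -en.
The other patterns: stems beginning with h- add the prefix fa-; stems beginning with g- or k- add -us.
So dapid → dapiden.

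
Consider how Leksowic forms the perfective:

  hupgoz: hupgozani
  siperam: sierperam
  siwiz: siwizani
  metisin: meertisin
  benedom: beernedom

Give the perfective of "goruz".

hupgoz and benedom both have last vowel 'o' yet inflect differently (hupgozani, beernedom), so the last vowel is not what conditions the rule; the final letter is.
"goruz" ends in -z. The stems ending in -z (hupgoz → hupgozani, siwiz → siwizani) add -ani.
So goruz → goruzani.

goruzani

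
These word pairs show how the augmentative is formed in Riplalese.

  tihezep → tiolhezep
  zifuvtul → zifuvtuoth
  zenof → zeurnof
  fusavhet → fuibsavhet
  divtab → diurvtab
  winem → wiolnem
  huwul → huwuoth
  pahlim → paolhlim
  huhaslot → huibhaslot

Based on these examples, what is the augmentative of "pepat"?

peibpat

huhaslot and zenof both have last vowel 'o' yet inflect differently (huibhaslot, zeurnof), so the last vowel is not what conditions the rule; the final letter is.
"pepat" ends in -t. The stems ending in -t (fusavhet → fuibsavhet, huhaslot → huibhaslot) insert -ib- after the first vowel.
The other patterns: stems ending in -b or -f insert -ur- after the first vowel; stems ending in -l drop the final letter and add -oth; stems ending in -m or -p insert -ol- after the first vowel.
So pepat → peibpat.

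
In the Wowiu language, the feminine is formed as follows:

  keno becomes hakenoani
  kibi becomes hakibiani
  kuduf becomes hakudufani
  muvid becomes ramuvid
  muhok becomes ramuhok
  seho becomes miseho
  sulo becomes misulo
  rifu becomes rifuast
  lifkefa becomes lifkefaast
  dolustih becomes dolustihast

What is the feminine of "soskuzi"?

misoskuzi

"soskuzi" begins with s-. The stems beginning with s- (seho → miseho, sulo → misulo) add the prefix mi-.
So soskuzi → misoskuzi.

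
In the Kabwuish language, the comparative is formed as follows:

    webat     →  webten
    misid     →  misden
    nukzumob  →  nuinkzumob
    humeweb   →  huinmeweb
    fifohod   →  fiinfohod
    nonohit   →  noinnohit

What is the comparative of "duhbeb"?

duhbben

"duhbeb" has 2 vowels. The stems with 2 vowels (webat → webten, misid → misden) delete the last vowel and add -en.
The other pattern: stems with 3 vowels insert -in- after the first vowel.
So duhbeb → duhbben.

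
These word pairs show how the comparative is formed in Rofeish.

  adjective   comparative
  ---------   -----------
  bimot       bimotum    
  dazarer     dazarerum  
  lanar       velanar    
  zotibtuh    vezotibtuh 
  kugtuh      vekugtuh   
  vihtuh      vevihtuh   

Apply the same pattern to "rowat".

"rowat" has last vowel 'a'. The one such stem in the data (lanar → velanar) adds the prefix ve-, so the same rule applies.
So rowat → verowat.

verowat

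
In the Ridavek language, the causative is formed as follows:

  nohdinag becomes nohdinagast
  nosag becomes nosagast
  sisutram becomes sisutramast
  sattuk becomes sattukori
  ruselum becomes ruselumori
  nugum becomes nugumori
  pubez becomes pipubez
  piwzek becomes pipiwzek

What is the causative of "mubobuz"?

mubobuzori

sisutram and ruselum both end in -m yet inflect differently (sisutramast, ruselumori), so the final letter is not what conditions the rule; the last vowel is.
"mubobuz" has last vowel 'u'. The stems whose last vowel is 'u' (sattuk → sattukori, ruselum → ruselumori, nugum → nugumori) add -ori.
The other patterns: stems whose last vowel is 'a' add -ast; stems whose last vowel is 'e' add the prefix pi-.
So mubobuz → mubobuzori.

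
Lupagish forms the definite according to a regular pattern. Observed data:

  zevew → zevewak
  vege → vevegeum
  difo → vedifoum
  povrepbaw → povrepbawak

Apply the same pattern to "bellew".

"bellew" ends in a consonant. The stems ending in a consonant (zevew → zevewak, povrepbaw → povrepbawak) add -ak.
The other pattern: stems ending in a vowel add ve- … -um around the stem.
So bellew → bellewak.

bellewak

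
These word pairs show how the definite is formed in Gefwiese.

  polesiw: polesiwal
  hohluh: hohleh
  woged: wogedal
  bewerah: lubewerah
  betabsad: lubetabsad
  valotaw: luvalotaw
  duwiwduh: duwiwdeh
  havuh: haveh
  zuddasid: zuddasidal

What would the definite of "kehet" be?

bewerah and havuh both end in -h yet inflect differently (lubewerah, haveh), so the final letter is not what conditions the rule; the last vowel is.
"kehet" has last vowel 'e'. The one such stem in the data (woged → wogedal) adds -al, so the same rule applies.
The other patterns: stems whose last vowel is 'a' add the prefix lu-; stems whose last vowel is 'u' change the last vowel to 'e'.
So kehet → kehetal.

kehetal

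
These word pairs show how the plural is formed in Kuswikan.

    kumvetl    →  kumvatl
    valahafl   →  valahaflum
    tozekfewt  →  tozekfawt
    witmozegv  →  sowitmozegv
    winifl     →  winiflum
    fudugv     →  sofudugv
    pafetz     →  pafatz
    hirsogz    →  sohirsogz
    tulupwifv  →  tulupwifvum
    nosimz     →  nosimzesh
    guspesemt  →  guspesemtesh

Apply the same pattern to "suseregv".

nosimz and hirsogz both end in -z yet inflect differently (nosimzesh, sohirsogz), so the final letter is not what conditions the rule; the second-to-last letter is.
"suseregv" has second-to-last letter 'g'. The stems whose second-to-last letter is 'g' (fudugv → sofudugv, witmozegv → sowitmozegv, hirsogz → sohirsogz) add the prefix so-.
The other patterns: stems whose second-to-last letter is 'm' add -esh; stems whose second-to-last letter is 'f' add -um; stems whose second-to-last letter is 't' or 'w' change the last vowel to 'a'.
So suseregv → sosuseregv.

sosuseregv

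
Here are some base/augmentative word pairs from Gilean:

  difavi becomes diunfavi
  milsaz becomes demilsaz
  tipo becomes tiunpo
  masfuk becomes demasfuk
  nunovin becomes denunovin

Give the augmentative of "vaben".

"vaben" ends in a consonant. The stems ending in a consonant (nunovin → denunovin, masfuk → demasfuk, milsaz → demilsaz) add the prefix de-.
So vaben → devaben.

devaben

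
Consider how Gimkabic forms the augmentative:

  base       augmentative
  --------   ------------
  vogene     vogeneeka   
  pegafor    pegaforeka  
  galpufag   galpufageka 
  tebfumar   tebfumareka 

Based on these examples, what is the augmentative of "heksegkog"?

heksegkogeka

Every pair shown (vogene → vogeneeka, pegafor → pegaforeka, galpufag → galpufageka, …) follows the same rule: add -eka.
So heksegkog → heksegkogeka.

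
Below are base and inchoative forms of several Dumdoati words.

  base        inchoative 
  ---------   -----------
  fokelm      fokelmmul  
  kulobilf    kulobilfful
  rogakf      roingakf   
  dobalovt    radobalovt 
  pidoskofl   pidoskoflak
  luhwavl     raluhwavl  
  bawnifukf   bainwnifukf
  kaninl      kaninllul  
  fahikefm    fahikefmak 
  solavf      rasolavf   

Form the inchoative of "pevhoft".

"pevhoft" has second-to-last letter 'f'. The stems whose second-to-last letter is 'f' (fahikefm → fahikefmak, pidoskofl → pidoskoflak) add -ak.
So pevhoft → pevhoftak.

pevhoftak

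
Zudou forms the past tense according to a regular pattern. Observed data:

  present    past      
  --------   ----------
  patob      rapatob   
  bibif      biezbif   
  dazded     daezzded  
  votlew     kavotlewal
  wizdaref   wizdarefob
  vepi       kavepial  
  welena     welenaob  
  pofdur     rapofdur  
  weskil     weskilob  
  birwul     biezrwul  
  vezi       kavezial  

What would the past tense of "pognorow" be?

rapognorow

"pognorow" begins with p-. The stems beginning with p- (pofdur → rapofdur, patob → rapatob) add the prefix ra-.
So pognorow → rapognorow.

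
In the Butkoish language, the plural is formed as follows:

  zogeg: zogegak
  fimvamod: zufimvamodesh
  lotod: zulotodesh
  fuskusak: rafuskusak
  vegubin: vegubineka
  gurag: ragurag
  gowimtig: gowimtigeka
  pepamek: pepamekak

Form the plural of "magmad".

zogeg and gowimtig both end in -g yet inflect differently (zogegak, gowimtigeka), so the final letter is not what conditions the rule; the last vowel is.
"magmad" has last vowel 'a'. The stems whose last vowel is 'a' (gurag → ragurag, fuskusak → rafuskusak) add the prefix ra-.
So magmad → ramagmad.

ramagmad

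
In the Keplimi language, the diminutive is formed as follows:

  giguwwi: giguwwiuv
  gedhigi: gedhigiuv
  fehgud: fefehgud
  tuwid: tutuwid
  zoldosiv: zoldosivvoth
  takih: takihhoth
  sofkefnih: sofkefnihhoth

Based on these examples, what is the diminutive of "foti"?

fotiuv

giguwwi and tuwid both have last vowel 'i' yet inflect differently (giguwwiuv, tutuwid), so the last vowel is not what conditions the rule; the final letter is.
"foti" ends in -i. The stems ending in -i (giguwwi → giguwwiuv, gedhigi → gedhigiuv) add -uv.
The other patterns: stems ending in -d repeat the first consonant+vowel as a prefix; stems ending in -h or -v double the final consonant and add -oth.
So foti → fotiuv.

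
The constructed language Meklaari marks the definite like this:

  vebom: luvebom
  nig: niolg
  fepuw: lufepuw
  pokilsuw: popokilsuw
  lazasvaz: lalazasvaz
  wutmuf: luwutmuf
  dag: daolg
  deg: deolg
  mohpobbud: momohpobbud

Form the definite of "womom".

luwomom

"womom" has 2 vowels. The stems with 2 vowels (wutmuf → luwutmuf, fepuw → lufepuw, vebom → luvebom) add the prefix lu-.
The other patterns: stems with 1 vowel insert -ol- after the first vowel; stems with 3 vowels repeat the first consonant+vowel as a prefix.
So womom → luwomom.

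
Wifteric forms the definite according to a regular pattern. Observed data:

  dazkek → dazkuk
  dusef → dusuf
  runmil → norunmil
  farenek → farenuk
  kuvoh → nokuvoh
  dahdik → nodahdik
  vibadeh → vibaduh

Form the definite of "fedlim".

nofedlim

vibadeh and kuvoh both end in -h yet inflect differently (vibaduh, nokuvoh), so the final letter is not what conditions the rule; the last vowel is.
"fedlim" has last vowel 'i'. The stems whose last vowel is 'i' (runmil → norunmil, dahdik → nodahdik) add the prefix no-.
The other pattern: stems whose last vowel is 'e' change the last vowel to 'u'.
So fedlim → nofedlim.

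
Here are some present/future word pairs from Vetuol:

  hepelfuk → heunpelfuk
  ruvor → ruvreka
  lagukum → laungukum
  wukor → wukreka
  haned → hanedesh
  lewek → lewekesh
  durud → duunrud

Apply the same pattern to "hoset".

hosetesh

durud and haned both end in -d yet inflect differently (duunrud, hanedesh), so the final letter is not what conditions the rule; the last vowel is.
"hoset" has last vowel 'e'. The stems whose last vowel is 'e' (haned → hanedesh, lewek → lewekesh) add -esh.
The other patterns: stems whose last vowel is 'o' delete the last vowel and add -eka; stems whose last vowel is 'u' insert -un- after the first vowel.
So hoset → hosetesh.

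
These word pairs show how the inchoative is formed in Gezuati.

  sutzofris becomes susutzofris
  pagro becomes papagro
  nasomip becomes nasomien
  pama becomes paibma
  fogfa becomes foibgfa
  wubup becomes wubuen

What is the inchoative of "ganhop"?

nasomip and sutzofris both have last vowel 'i' yet inflect differently (nasomien, susutzofris), so the last vowel is not what conditions the rule; the final letter is.
"ganhop" ends in -p. The stems ending in -p (nasomip → nasomien, wubup → wubuen) drop the final letter and add -en.
So ganhop → ganhoen.

ganhoen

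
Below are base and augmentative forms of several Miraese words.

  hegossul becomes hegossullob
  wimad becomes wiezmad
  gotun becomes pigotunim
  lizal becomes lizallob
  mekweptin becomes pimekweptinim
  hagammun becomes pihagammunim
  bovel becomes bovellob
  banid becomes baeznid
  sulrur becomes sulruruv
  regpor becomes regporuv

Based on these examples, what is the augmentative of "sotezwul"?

sulrur and hegossul both have last vowel 'u' yet inflect differently (sulruruv, hegossullob), so the last vowel is not what conditions the rule; the final letter is.
"sotezwul" ends in -l. The stems ending in -l (hegossul → hegossullob, lizal → lizallob, bovel → bovellob) double the final consonant and add -ob.
So sotezwul → sotezwullob.

sotezwullob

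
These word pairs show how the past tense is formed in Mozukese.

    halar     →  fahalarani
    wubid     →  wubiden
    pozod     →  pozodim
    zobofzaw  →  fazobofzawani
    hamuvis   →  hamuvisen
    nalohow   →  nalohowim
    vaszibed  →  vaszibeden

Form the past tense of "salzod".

salzodim

nalohow and zobofzaw both end in -w yet inflect differently (nalohowim, fazobofzawani), so the final letter is not what conditions the rule; the last vowel is.
"salzod" has last vowel 'o'. The stems whose last vowel is 'o' (nalohow → nalohowim, pozod → pozodim) add -im.
The other patterns: stems whose last vowel is 'a' add fa- … -ani around the stem; stems whose last vowel is 'e' or 'i' add -en.
So salzod → salzodim.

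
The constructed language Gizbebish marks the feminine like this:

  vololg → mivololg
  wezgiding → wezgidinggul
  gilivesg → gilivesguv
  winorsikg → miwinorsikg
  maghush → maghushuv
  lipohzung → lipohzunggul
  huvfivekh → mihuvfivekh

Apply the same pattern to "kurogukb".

"kurogukb" has second-to-last letter 'k'. The stems whose second-to-last letter is 'k' (winorsikg → miwinorsikg, huvfivekh → mihuvfivekh) add the prefix mi-.
The other patterns: stems whose second-to-last letter is 's' add -uv; stems whose second-to-last letter is 'n' double the final consonant and add -ul.
So kurogukb → mikurogukb.

mikurogukb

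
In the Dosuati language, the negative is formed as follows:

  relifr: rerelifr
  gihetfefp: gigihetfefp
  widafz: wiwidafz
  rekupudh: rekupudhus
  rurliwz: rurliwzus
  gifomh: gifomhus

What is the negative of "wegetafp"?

wewegetafp

"wegetafp" has second-to-last letter 'f'. The stems whose second-to-last letter is 'f' (relifr → rerelifr, gihetfefp → gigihetfefp, widafz → wiwidafz) repeat the first consonant+vowel as a prefix.
So wegetafp → wewegetafp.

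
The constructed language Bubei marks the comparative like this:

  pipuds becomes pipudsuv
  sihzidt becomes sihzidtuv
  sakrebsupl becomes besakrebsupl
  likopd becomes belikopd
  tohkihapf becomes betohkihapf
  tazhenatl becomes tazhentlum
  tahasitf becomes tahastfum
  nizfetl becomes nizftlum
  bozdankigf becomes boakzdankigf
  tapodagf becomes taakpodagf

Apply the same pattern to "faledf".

faledfuv

sakrebsupl and tazhenatl both end in -l yet inflect differently (besakrebsupl, tazhentlum), so the final letter is not what conditions the rule; the second-to-last letter is.
"faledf" has second-to-last letter 'd'. The stems whose second-to-last letter is 'd' (pipuds → pipudsuv, sihzidt → sihzidtuv) add -uv.
So faledf → faledfuv.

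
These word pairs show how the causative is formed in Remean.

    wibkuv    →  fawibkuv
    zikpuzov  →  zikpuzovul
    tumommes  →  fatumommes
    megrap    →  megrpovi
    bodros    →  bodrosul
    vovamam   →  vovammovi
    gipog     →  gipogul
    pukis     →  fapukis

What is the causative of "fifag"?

fifgovi

"fifag" has last vowel 'a'. The stems whose last vowel is 'a' (megrap → megrpovi, vovamam → vovammovi) delete the last vowel and add -ovi.
The other patterns: stems whose last vowel is 'o' add -ul; stems whose last vowel is 'e', 'i' or 'u' add the prefix fa-.
So fifag → fifgovi.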